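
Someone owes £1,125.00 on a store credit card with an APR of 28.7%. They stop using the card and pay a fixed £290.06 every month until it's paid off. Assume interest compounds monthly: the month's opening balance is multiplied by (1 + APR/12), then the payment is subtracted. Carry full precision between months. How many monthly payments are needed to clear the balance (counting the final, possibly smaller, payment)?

Monthly rate r = 28.7%/12 = 2.39167% = 0.0239167.
Recurrence: B ← B·(1+r) − £290.06.
Month 1: interest £26.91; balance after payment £861.85.
Month 2: interest £20.61; balance after payment £592.40.
Month 3: interest £14.17; balance after payment £316.51.
Month 4: interest £7.57; balance after payment £34.02.
Month 5: interest £0.81; balance after payment £0.00.

5 months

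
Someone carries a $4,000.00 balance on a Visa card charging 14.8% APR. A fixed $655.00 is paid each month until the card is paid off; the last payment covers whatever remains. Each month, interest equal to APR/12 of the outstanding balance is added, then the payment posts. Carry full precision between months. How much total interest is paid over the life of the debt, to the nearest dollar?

$185

Monthly rate r = 14.8%/12 = 1.23333% = 0.0123333.
Payoff takes n = ⌈−ln(1 − rB₀/P)/ln(1+r)⌉ = ⌈6.388⌉ = 7 payments; the last is $255.20.
Total paid = 6·$655.00 + $255.20 = $4,185.20.
Total interest = total paid − principal = $4,185.20 − $4,000.00 = $185.20.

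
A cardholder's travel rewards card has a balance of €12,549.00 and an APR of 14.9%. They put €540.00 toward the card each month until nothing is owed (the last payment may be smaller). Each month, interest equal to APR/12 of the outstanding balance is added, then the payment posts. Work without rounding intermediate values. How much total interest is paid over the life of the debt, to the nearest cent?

Monthly rate r = 14.9%/12 = 1.24167% = 0.0124167.
Payoff takes n = ⌈−ln(1 − rB₀/P)/ln(1+r)⌉ = ⌈27.589⌉ = 28 payments; the last is €318.66.
Total paid = 27·€540.00 + €318.66 = €14,898.66.
Total interest = total paid − principal = €14,898.66 − €12,549.00 = €2,349.66.

€2,349.66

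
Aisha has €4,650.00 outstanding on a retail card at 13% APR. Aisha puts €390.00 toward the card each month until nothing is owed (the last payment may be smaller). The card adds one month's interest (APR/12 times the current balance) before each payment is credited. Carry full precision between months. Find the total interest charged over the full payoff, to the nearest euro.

€356

Monthly rate r = 13%/12 = 1.08333% = 0.0108333.
Payoff takes n = ⌈−ln(1 − rB₀/P)/ln(1+r)⌉ = ⌈12.836⌉ = 13 payments; the last is €326.18.
Total paid = 12·€390.00 + €326.18 = €5,006.18.
Total interest = total paid − principal = €5,006.18 − €4,650.00 = €356.18.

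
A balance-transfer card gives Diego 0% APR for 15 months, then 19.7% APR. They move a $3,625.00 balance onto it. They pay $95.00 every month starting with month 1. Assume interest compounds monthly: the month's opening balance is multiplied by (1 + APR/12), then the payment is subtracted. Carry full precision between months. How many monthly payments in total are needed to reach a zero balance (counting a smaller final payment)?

Promo months 1–15 at r₀ = 0%/12 = 0; months 16+ at r₁ = 19.7%/12 = 0.0164167.
After month 15 (no interest yet): B = $3,625.00 − 15·$95.00 = $2,200.00.
Then at r₁ with $95.00/mo: n₂ = −ln(1 − r₁·B/P)/ln(1+r₁) ≈ 29.37 → 30 more payments.

45 payments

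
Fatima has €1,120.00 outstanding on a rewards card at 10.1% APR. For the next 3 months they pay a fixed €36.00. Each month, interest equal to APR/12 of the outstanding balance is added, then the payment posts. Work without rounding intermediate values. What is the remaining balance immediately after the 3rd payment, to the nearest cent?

Monthly rate r = 10.1%/12 = 0.841667% = 0.00841667.
Each month: B ← B·(1+r) − €36.00.
Month 1: interest €9.43; balance after payment €1,093.43.
Month 2: interest €9.20; balance after payment €1,066.63.
Month 3: interest €8.98; balance after payment €1,039.61.

€1,039.61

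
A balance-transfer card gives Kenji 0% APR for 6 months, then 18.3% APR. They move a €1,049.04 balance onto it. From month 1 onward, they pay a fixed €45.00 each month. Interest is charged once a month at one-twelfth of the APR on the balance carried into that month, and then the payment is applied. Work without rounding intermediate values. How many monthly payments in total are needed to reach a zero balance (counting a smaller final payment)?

Promo months 1–6 at r₀ = 0%/12 = 0; months 7+ at r₁ = 18.3%/12 = 0.01525.
After month 6 (no interest yet): B = €1,049.04 − 6·€45.00 = €779.04.
Then at r₁ with €45.00/mo: n₂ = −ln(1 − r₁·B/P)/ln(1+r₁) ≈ 20.25 → 21 more payments.

27 months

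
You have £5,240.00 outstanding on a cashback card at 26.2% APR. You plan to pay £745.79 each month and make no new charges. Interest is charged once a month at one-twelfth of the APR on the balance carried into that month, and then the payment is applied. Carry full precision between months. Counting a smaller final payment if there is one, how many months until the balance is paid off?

8 payments

Monthly rate r = 26.2%/12 = 2.18333% = 0.0218333.
Recurrence: B ← B·(1+r) − £745.79.
Month 1: interest £114.41; balance after payment £4,608.62.
Month 2: interest £100.62; balance after payment £3,963.45.
Closed form: n = −ln(1 − rB₀/P)/ln(1+r) = −ln(0.8466)/ln(1.02183) ≈ 7.710, so the balance reaches zero during payment 8.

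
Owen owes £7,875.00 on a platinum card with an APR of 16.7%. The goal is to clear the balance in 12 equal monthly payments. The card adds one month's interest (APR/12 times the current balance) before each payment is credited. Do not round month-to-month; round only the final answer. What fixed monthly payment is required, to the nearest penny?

£717.12

Monthly rate r = 16.7%/12 = 1.39167% = 0.0139167.
Level-payment amortization: P = B₀·r / (1 − (1+r)^(−n)) = 7875.00·0.0139167 / (1 − 1.01392^(−12)).
Denominator 1 − (1+r)^(−12) = 0.152825537.
P = 109.594 / 0.152825537 ≈ 717.12.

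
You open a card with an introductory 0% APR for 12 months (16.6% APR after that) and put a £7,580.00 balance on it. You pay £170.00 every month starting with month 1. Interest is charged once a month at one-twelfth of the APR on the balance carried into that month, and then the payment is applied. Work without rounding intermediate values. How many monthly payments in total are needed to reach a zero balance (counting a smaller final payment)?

56 payments

Promo months 1–12 at r₀ = 0%/12 = 0; months 13+ at r₁ = 16.6%/12 = 0.0138333.
After month 12 (no interest yet): B = £7,580.00 − 12·£170.00 = £5,540.00.
Then at r₁ with £170.00/mo: n₂ = −ln(1 − r₁·B/P)/ln(1+r₁) ≈ 43.62 → 44 more payments.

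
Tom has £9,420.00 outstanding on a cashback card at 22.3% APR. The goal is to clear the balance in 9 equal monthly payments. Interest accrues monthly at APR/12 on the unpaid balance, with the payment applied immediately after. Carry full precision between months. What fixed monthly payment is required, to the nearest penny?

Monthly rate r = 22.3%/12 = 1.85833% = 0.0185833.
Level-payment amortization: P = B₀·r / (1 − (1+r)^(−n)) = 9420.00·0.0185833 / (1 − 1.01858^(−9)).
Denominator 1 − (1+r)^(−9) = 0.152712287.
P = 175.055 / 0.152712287 ≈ 1146.31.

£1,146.31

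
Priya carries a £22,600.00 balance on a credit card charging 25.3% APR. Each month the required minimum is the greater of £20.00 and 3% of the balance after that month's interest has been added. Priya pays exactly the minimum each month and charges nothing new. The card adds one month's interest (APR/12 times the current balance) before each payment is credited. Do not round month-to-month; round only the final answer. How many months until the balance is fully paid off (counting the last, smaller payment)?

Monthly rate r = 25.3%/12 = 2.10833% = 0.0210833.
While 3% of the post-interest balance exceeds £20.00, each month B ← (B·(1+r))·(1 − 0.03), i.e. B shrinks by the factor (1+r)·0.97 = 0.99045.
This holds for months 1–370. Entering month 371 the balance is £649.07; 3% of the post-interest balance is now below £20.00, so the flat £20.00 minimum applies from here.
From month 371 a fixed £20.00 at rate r clears £649.07 in 56 more payments. Total: 370 + 56 = 426 months.

426 months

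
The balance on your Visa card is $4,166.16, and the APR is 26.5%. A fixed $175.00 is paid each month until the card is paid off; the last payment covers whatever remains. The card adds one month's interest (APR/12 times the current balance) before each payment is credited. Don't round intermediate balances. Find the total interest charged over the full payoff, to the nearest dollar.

Monthly rate r = 26.5%/12 = 2.20833% = 0.0220833.
Payoff takes n = ⌈−ln(1 − rB₀/P)/ln(1+r)⌉ = ⌈34.152⌉ = 35 payments; the last is $26.81.
Total paid = 34·$175.00 + $26.81 = $5,976.81.
Total interest = total paid − principal = $5,976.81 − $4,166.16 = $1,810.65.

$1,811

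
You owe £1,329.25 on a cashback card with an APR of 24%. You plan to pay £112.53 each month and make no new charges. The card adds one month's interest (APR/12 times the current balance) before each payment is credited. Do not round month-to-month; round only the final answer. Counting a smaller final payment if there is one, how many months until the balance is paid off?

Monthly rate r = 24%/12 = 2% = 0.02.
Recurrence: B ← B·(1+r) − £112.53.
Month 1: interest £26.59; balance after payment £1,243.31.
Month 2: interest £24.87; balance after payment £1,155.64.
Closed form: n = −ln(1 − rB₀/P)/ln(1+r) = −ln(0.76375)/ln(1.02) ≈ 13.610, so the balance reaches zero during payment 14.

14 payments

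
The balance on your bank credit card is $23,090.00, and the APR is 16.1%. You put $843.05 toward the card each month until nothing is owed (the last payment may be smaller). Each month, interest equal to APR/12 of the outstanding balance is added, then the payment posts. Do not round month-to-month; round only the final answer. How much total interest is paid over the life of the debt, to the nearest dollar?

Monthly rate r = 16.1%/12 = 1.34167% = 0.0134167.
Payoff takes n = ⌈−ln(1 − rB₀/P)/ln(1+r)⌉ = ⌈34.367⌉ = 35 payments; the last is $310.32.
Total paid = 34·$843.05 + $310.32 = $28,974.02.
Total interest = total paid − principal = $28,974.02 − $23,090.00 = $5,884.02.

$5,884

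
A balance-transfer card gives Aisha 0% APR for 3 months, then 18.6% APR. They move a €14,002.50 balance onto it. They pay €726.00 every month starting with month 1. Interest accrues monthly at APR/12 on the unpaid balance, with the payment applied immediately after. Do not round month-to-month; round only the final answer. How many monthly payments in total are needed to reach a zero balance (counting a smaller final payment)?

Promo months 1–3 at r₀ = 0%/12 = 0; months 4+ at r₁ = 18.6%/12 = 0.0155.
After month 3 (no interest yet): B = €14,002.50 − 3·€726.00 = €11,824.50.
Then at r₁ with €726.00/mo: n₂ = −ln(1 − r₁·B/P)/ln(1+r₁) ≈ 18.92 → 19 more payments.

22 payments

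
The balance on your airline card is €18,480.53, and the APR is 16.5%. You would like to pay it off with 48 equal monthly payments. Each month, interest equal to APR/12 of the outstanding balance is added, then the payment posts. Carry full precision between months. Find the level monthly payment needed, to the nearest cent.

Monthly rate r = 16.5%/12 = 1.375% = 0.01375.
Level-payment amortization: P = B₀·r / (1 − (1+r)^(−n)) = 18480.53·0.01375 / (1 − 1.01375^(−48)).
Denominator 1 − (1+r)^(−48) = 0.480819499.
P = 254.107 / 0.480819499 ≈ 528.49.

€528.49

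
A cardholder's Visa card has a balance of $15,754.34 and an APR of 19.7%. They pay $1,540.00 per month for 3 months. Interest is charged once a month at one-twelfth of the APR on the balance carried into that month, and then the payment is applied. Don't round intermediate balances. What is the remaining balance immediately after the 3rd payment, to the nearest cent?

$11,846.79

Monthly rate r = 19.7%/12 = 1.64167% = 0.0164167.
Each month: B ← B·(1+r) − $1,540.00.
Month 1: interest $258.63; balance after payment $14,472.97.
Month 2: interest $237.60; balance after payment $13,170.57.
Month 3: interest $216.22; balance after payment $11,846.79.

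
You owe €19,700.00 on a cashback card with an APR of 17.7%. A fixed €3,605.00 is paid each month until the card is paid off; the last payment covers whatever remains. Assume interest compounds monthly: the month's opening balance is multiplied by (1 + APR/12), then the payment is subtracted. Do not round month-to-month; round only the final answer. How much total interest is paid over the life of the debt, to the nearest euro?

Monthly rate r = 17.7%/12 = 1.475% = 0.01475.
Payoff takes n = ⌈−ln(1 − rB₀/P)/ln(1+r)⌉ = ⌈5.739⌉ = 6 payments; the last is €2,670.55.
Total paid = 5·€3,605.00 + €2,670.55 = €20,695.55.
Total interest = total paid − principal = €20,695.55 − €19,700.00 = €995.55.

€996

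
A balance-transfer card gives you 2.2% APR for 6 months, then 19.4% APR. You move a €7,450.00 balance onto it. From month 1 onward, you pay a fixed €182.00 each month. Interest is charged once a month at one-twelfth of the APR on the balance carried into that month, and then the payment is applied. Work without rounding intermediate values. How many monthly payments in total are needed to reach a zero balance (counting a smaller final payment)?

Promo months 1–6 at r₀ = 2.2%/12 = 0.00183333; months 7+ at r₁ = 19.4%/12 = 0.0161667.
After month 6: iterate B ← B·(1+r₀) − €182.00 for 6 months → €6,435.31.
Then at r₁ with €182.00/mo: n₂ = −ln(1 − r₁·B/P)/ln(1+r₁) ≈ 52.86 → 53 more payments.

59 months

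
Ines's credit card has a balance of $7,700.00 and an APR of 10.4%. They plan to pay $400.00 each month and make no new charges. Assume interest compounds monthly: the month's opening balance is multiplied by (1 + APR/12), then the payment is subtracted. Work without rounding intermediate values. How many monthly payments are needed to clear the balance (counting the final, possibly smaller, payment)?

Monthly rate r = 10.4%/12 = 0.866667% = 0.00866667.
Recurrence: B ← B·(1+r) − $400.00.
Month 1: interest $66.73; balance after payment $7,366.73.
Month 2: interest $63.85; balance after payment $7,030.58.
Closed form: n = −ln(1 − rB₀/P)/ln(1+r) = −ln(0.83317)/ln(1.00867) ≈ 21.151, so the balance reaches zero during payment 22.

22 payments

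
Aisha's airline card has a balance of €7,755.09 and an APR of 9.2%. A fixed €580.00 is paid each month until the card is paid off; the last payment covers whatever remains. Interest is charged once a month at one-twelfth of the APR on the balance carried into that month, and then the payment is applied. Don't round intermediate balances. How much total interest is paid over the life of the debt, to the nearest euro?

Monthly rate r = 9.2%/12 = 0.766667% = 0.00766667.
Payoff takes n = ⌈−ln(1 − rB₀/P)/ln(1+r)⌉ = ⌈14.161⌉ = 15 payments; the last is €93.64.
Total paid = 14·€580.00 + €93.64 = €8,213.64.
Total interest = total paid − principal = €8,213.64 − €7,755.09 = €458.55.

€459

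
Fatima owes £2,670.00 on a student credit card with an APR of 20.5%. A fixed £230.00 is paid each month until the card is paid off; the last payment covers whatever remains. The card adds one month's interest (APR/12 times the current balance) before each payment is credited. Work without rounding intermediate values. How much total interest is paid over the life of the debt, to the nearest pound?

Monthly rate r = 20.5%/12 = 1.70833% = 0.0170833.
Payoff takes n = ⌈−ln(1 − rB₀/P)/ln(1+r)⌉ = ⌈13.049⌉ = 14 payments; the last is £11.39.
Total paid = 13·£230.00 + £11.39 = £3,001.39.
Total interest = total paid − principal = £3,001.39 − £2,670.00 = £331.39.

£331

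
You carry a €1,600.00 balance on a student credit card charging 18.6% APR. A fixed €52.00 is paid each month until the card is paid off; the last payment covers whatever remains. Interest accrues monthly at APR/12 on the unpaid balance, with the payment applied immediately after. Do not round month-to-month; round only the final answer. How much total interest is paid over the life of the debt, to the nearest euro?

€591

Monthly rate r = 18.6%/12 = 1.55% = 0.0155.
Payoff takes n = ⌈−ln(1 − rB₀/P)/ln(1+r)⌉ = ⌈42.131⌉ = 43 payments; the last is €6.88.
Total paid = 42·€52.00 + €6.88 = €2,190.88.
Total interest = total paid − principal = €2,190.88 − €1,600.00 = €590.88.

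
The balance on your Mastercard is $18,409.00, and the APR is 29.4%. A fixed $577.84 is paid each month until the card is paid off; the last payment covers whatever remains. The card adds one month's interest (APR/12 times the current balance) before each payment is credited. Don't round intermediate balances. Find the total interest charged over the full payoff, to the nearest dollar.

$17,797

Monthly rate r = 29.4%/12 = 2.45% = 0.0245.
Payoff takes n = ⌈−ln(1 − rB₀/P)/ln(1+r)⌉ = ⌈62.654⌉ = 63 payments; the last is $379.76.
Total paid = 62·$577.84 + $379.76 = $36,205.84.
Total interest = total paid − principal = $36,205.84 − $18,409.00 = $17,796.84.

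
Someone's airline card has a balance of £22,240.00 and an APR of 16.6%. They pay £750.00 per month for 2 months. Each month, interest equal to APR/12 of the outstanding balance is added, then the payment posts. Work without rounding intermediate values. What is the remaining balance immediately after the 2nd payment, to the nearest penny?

£21,349.19

Monthly rate r = 16.6%/12 = 1.38333% = 0.0138333.
Each month: B ← B·(1+r) − £750.00.
Month 1: interest £307.65; balance after payment £21,797.65.
Month 2: interest £301.53; balance after payment £21,349.19.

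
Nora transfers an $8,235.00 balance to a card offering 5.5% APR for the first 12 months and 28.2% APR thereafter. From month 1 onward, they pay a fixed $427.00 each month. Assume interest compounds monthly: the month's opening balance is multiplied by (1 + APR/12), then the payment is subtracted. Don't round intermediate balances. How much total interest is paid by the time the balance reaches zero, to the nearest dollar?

$753

Promo months 1–12 at r₀ = 5.5%/12 = 0.00458333; months 13+ at r₁ = 28.2%/12 = 0.0235.
After month 12: iterate B ← B·(1+r₀) − $427.00 for 12 months → $3,444.36.
Then at r₁ with $427.00/mo: n₂ = −ln(1 − r₁·B/P)/ln(1+r₁) ≈ 9.05 → 10 more payments.
Total paid = 21·$427.00 + $20.92 = $8,987.92; interest = $8,987.92 − $8,235.00 = $752.92.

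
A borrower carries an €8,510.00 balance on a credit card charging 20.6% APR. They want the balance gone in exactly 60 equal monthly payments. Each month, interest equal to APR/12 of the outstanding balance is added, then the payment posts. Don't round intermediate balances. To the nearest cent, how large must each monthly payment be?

Monthly rate r = 20.6%/12 = 1.71667% = 0.0171667.
Level-payment amortization: P = B₀·r / (1 − (1+r)^(−n)) = 8510.00·0.0171667 / (1 − 1.01717^(−60)).
Denominator 1 − (1+r)^(−60) = 0.639858785.
P = 146.088 / 0.639858785 ≈ 228.31.

€228.31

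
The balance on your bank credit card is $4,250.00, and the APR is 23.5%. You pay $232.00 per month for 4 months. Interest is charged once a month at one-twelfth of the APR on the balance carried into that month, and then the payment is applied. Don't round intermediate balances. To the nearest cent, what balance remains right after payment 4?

$3,637.21

Monthly rate r = 23.5%/12 = 1.95833% = 0.0195833.
Each month: B ← B·(1+r) − $232.00.
Month 1: interest $83.23; balance after payment $4,101.23.
Month 2: interest $80.32; balance after payment $3,949.54.
Month 3: interest $77.35; balance after payment $3,794.89.
Month 4: interest $74.32; balance after payment $3,637.21.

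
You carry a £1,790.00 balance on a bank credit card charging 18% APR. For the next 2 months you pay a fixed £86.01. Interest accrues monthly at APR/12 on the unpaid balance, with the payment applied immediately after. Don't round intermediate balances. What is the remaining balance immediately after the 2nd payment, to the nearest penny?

£1,670.79

Monthly rate r = 18%/12 = 1.5% = 0.015.
Each month: B ← B·(1+r) − £86.01.
Month 1: interest £26.85; balance after payment £1,730.84.
Month 2: interest £25.96; balance after payment £1,670.79.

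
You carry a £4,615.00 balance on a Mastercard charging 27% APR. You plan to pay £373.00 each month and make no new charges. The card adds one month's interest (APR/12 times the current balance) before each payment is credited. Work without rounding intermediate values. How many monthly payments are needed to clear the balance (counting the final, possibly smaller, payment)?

15 months

Monthly rate r = 27%/12 = 2.25% = 0.0225.
Recurrence: B ← B·(1+r) − £373.00.
Month 1: interest £103.84; balance after payment £4,345.84.
Month 2: interest £97.78; balance after payment £4,070.62.
Closed form: n = −ln(1 − rB₀/P)/ln(1+r) = −ln(0.72162)/ln(1.0225) ≈ 14.663, so the balance reaches zero during payment 15.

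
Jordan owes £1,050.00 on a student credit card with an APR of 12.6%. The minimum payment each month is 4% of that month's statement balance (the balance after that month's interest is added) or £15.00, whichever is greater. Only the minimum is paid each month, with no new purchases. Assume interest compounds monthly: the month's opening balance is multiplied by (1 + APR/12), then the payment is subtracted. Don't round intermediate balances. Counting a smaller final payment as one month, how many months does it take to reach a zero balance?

64 months

Monthly rate r = 12.6%/12 = 1.05% = 0.0105.
While 4% of the post-interest balance exceeds £15.00, each month B ← (B·(1+r))·(1 − 0.04), i.e. B shrinks by the factor (1+r)·0.96 = 0.97008.
This holds for months 1–35. Entering month 36 the balance is £362.62; 4% of the post-interest balance is now below £15.00, so the flat £15.00 minimum applies from here.
From month 36 a fixed £15.00 at rate r clears £362.62 in 29 more payments. Total: 35 + 29 = 64 months.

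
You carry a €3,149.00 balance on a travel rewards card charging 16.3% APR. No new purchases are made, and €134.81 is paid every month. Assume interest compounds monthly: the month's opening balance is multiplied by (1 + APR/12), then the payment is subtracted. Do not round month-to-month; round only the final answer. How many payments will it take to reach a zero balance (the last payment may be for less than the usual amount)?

Monthly rate r = 16.3%/12 = 1.35833% = 0.0135833.
Recurrence: B ← B·(1+r) − €134.81.
Month 1: interest €42.77; balance after payment €3,056.96.
Month 2: interest €41.52; balance after payment €2,963.68.
Closed form: n = −ln(1 − rB₀/P)/ln(1+r) = −ln(0.68271)/ln(1.01358) ≈ 28.290, so the balance reaches zero during payment 29.

29 payments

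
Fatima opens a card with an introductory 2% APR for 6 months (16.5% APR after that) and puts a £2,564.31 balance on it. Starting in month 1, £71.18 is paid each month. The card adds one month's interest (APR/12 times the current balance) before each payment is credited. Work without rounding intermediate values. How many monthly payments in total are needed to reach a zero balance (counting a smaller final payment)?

46 payments

Promo months 1–6 at r₀ = 2%/12 = 0.00166667; months 7+ at r₁ = 16.5%/12 = 0.01375.
After month 6: iterate B ← B·(1+r₀) − £71.18 for 6 months → £2,161.20.
Then at r₁ with £71.18/mo: n₂ = −ln(1 − r₁·B/P)/ln(1+r₁) ≈ 39.57 → 40 more payments.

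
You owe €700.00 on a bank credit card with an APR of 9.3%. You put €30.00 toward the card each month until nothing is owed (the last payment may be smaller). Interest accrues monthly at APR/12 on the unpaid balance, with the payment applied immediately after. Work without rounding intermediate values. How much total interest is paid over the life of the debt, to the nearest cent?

Monthly rate r = 9.3%/12 = 0.775% = 0.00775.
Payoff takes n = ⌈−ln(1 − rB₀/P)/ln(1+r)⌉ = ⌈25.837⌉ = 26 payments; the last is €25.14.
Total paid = 25·€30.00 + €25.14 = €775.14.
Total interest = total paid − principal = €775.14 − €700.00 = €75.14.

€75.14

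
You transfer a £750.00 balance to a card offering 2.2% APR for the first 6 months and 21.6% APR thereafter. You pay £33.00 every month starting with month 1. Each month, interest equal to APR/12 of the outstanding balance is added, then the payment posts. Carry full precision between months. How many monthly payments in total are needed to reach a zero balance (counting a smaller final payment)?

27 months

Promo months 1–6 at r₀ = 2.2%/12 = 0.00183333; months 7+ at r₁ = 21.6%/12 = 0.018.
After month 6: iterate B ← B·(1+r₀) − £33.00 for 6 months → £559.38.
Then at r₁ with £33.00/mo: n₂ = −ln(1 − r₁·B/P)/ln(1+r₁) ≈ 20.40 → 21 more payments.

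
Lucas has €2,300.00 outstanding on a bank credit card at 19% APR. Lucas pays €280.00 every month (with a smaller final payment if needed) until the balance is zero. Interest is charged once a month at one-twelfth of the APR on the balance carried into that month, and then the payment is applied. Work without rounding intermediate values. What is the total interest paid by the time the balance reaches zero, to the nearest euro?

€184

Monthly rate r = 19%/12 = 1.58333% = 0.0158333.
Payoff takes n = ⌈−ln(1 − rB₀/P)/ln(1+r)⌉ = ⌈8.869⌉ = 9 payments; the last is €243.65.
Total paid = 8·€280.00 + €243.65 = €2,483.65.
Total interest = total paid − principal = €2,483.65 − €2,300.00 = €183.65.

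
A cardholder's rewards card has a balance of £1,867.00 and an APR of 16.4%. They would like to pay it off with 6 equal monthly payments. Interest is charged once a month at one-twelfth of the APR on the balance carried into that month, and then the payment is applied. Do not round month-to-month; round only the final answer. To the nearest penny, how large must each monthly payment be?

£326.22

Monthly rate r = 16.4%/12 = 1.36667% = 0.0136667.
Level-payment amortization: P = B₀·r / (1 − (1+r)^(−n)) = 1867.00·0.0136667 / (1 − 1.01367^(−6)).
Denominator 1 − (1+r)^(−6) = 0.0782163355.
P = 25.5157 / 0.0782163355 ≈ 326.22.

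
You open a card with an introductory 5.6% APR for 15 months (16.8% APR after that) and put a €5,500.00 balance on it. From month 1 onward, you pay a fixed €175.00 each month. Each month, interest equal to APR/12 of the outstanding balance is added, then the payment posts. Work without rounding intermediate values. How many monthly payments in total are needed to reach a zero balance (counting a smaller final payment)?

Promo months 1–15 at r₀ = 5.6%/12 = 0.00466667; months 16+ at r₁ = 16.8%/12 = 0.014.
After month 15: iterate B ← B·(1+r₀) − €175.00 for 15 months → €3,185.33.
Then at r₁ with €175.00/mo: n₂ = −ln(1 − r₁·B/P)/ln(1+r₁) ≈ 21.16 → 22 more payments.

37 payments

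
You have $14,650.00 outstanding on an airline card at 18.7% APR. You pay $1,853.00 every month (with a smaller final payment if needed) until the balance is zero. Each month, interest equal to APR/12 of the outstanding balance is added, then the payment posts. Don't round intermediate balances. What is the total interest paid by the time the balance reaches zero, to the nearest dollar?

Monthly rate r = 18.7%/12 = 1.55833% = 0.0155833.
Payoff takes n = ⌈−ln(1 − rB₀/P)/ln(1+r)⌉ = ⌈8.503⌉ = 9 payments; the last is $935.27.
Total paid = 8·$1,853.00 + $935.27 = $15,759.27.
Total interest = total paid − principal = $15,759.27 − $14,650.00 = $1,109.27.

$1,109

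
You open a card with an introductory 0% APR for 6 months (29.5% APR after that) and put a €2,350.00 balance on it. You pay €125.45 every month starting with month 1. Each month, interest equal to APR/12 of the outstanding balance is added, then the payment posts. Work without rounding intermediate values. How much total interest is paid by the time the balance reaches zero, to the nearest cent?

€342.39

Promo months 1–6 at r₀ = 0%/12 = 0; months 7+ at r₁ = 29.5%/12 = 0.0245833.
After month 6 (no interest yet): B = €2,350.00 − 6·€125.45 = €1,597.30.
Then at r₁ with €125.45/mo: n₂ = −ln(1 − r₁·B/P)/ln(1+r₁) ≈ 15.46 → 16 more payments.
Total paid = 21·€125.45 + €57.94 = €2,692.39; interest = €2,692.39 − €2,350.00 = €342.39.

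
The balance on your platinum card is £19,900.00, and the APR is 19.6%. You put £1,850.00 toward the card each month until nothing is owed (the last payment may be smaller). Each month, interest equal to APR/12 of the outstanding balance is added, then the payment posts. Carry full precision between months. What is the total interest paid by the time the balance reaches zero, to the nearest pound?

£2,164

Monthly rate r = 19.6%/12 = 1.63333% = 0.0163333.
Payoff takes n = ⌈−ln(1 − rB₀/P)/ln(1+r)⌉ = ⌈11.926⌉ = 12 payments; the last is £1,713.61.
Total paid = 11·£1,850.00 + £1,713.61 = £22,063.61.
Total interest = total paid − principal = £22,063.61 − £19,900.00 = £2,163.61.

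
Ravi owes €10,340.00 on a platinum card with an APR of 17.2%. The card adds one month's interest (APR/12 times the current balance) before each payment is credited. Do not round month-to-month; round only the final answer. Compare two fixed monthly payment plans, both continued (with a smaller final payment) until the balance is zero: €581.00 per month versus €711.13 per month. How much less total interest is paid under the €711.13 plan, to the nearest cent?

Monthly rate r = 17.2%/12 = 1.43333% = 0.0143333.
At €581.00/mo: n = ⌈−ln(1 − rB₀/P)/ln(1+r)⌉ = 21 payments (last €403.36); total interest = total paid − €10,340.00 = €1,683.36.
At €711.13/mo: 17 payments (last €301.37); total interest €1,339.45.
Interest saved = €1,683.36 − €1,339.45 = €343.91.

€343.91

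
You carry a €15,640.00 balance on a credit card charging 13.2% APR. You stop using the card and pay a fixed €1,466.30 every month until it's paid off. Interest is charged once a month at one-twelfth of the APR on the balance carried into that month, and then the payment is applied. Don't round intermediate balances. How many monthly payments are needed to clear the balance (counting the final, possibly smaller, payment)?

Monthly rate r = 13.2%/12 = 1.1% = 0.011.
Recurrence: B ← B·(1+r) − €1,466.30.
Month 1: interest €172.04; balance after payment €14,345.74.
Month 2: interest €157.80; balance after payment €13,037.24.
Closed form: n = −ln(1 − rB₀/P)/ln(1+r) = −ln(0.88267)/ln(1.011) ≈ 11.408, so the balance reaches zero during payment 12.

12 payments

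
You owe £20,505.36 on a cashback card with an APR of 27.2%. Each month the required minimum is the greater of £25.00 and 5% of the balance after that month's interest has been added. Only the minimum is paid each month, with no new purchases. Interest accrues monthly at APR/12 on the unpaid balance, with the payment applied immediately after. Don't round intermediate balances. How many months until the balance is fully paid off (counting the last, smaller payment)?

Monthly rate r = 27.2%/12 = 2.26667% = 0.0226667.
While 5% of the post-interest balance exceeds £25.00, each month B ← (B·(1+r))·(1 − 0.05), i.e. B shrinks by the factor (1+r)·0.95 = 0.97153.
This holds for months 1–130. Entering month 131 the balance is £480.14; 5% of the post-interest balance is now below £25.00, so the flat £25.00 minimum applies from here.
From month 131 a fixed £25.00 at rate r clears £480.14 in 26 more payments. Total: 130 + 26 = 156 months.

156 months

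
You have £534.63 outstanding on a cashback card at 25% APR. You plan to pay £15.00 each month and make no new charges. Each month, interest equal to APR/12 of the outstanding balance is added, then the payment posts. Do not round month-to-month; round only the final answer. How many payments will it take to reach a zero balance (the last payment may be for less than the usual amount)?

Monthly rate r = 25%/12 = 2.08333% = 0.0208333.
Recurrence: B ← B·(1+r) − £15.00.
Month 1: interest £11.14; balance after payment £530.77.
Month 2: interest £11.06; balance after payment £526.83.
Closed form: n = −ln(1 − rB₀/P)/ln(1+r) = −ln(0.25746)/ln(1.02083) ≈ 65.807, so the balance reaches zero during payment 66.

66 months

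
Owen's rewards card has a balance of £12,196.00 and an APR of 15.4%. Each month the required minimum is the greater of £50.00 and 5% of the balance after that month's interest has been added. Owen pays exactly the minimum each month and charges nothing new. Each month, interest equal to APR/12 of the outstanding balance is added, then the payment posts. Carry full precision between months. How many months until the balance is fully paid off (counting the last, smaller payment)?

Monthly rate r = 15.4%/12 = 1.28333% = 0.0128333.
While 5% of the post-interest balance exceeds £50.00, each month B ← (B·(1+r))·(1 − 0.05), i.e. B shrinks by the factor (1+r)·0.95 = 0.96219.
This holds for months 1–66. Entering month 67 the balance is £958.26; 5% of the post-interest balance is now below £50.00, so the flat £50.00 minimum applies from here.
From month 67 a fixed £50.00 at rate r clears £958.26 in 23 more payments. Total: 66 + 23 = 89 months.

89 months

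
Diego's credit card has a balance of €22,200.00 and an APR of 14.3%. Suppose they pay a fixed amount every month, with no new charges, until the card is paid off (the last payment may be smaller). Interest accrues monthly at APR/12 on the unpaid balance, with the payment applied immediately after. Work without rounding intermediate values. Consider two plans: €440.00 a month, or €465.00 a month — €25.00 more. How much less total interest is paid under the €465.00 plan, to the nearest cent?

Monthly rate r = 14.3%/12 = 1.19167% = 0.0119167.
At €440.00/mo: n = ⌈−ln(1 − rB₀/P)/ln(1+r)⌉ = 78 payments (last €270.33); total interest = total paid − €22,200.00 = €11,950.33.
At €465.00/mo: 72 payments (last €15.43); total interest €10,830.43.
Interest saved = €11,950.33 − €10,830.43 = €1,119.90.

€1,119.90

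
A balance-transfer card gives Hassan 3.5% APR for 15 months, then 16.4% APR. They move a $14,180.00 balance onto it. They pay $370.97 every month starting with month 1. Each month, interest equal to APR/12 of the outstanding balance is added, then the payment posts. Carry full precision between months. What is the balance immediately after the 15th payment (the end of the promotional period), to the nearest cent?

$9,133.59

Promo months 1–15 at r₀ = 3.5%/12 = 0.00291667; months 16+ at r₁ = 16.4%/12 = 0.0136667.
After month 15: iterate B ← B·(1+r₀) − $370.97 for 15 months → $9,133.59.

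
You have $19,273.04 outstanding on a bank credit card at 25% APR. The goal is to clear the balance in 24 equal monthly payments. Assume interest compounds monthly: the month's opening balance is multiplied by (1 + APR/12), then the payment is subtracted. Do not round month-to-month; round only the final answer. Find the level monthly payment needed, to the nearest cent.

Monthly rate r = 25%/12 = 2.08333% = 0.0208333.
Level-payment amortization: P = B₀·r / (1 − (1+r)^(−n)) = 19273.04·0.0208333 / (1 − 1.02083^(−24)).
Denominator 1 − (1+r)^(−24) = 0.39034551.
P = 401.522 / 0.39034551 ≈ 1028.63.

$1,028.63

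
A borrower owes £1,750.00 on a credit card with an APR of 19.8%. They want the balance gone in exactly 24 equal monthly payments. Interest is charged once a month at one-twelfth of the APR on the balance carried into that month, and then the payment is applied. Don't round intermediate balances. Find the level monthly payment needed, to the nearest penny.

Monthly rate r = 19.8%/12 = 1.65% = 0.0165.
Level-payment amortization: P = B₀·r / (1 − (1+r)^(−n)) = 1750.00·0.0165 / (1 − 1.0165^(−24)).
Denominator 1 − (1+r)^(−24) = 0.324814964.
P = 28.875 / 0.324814964 ≈ 88.90.

£88.90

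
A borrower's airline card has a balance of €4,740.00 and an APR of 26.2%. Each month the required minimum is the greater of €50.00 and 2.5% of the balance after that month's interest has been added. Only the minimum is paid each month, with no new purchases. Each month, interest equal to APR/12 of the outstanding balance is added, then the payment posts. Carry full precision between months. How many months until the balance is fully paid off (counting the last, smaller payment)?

Monthly rate r = 26.2%/12 = 2.18333% = 0.0218333.
While 2.5% of the post-interest balance exceeds €50.00, each month B ← (B·(1+r))·(1 − 0.025), i.e. B shrinks by the factor (1+r)·0.975 = 0.99629.
This holds for months 1–238. Entering month 239 the balance is €1,955.84; 2.5% of the post-interest balance is now below €50.00, so the flat €50.00 minimum applies from here.
From month 239 a fixed €50.00 at rate r clears €1,955.84 in 90 more payments. Total: 238 + 90 = 328 months.

328 months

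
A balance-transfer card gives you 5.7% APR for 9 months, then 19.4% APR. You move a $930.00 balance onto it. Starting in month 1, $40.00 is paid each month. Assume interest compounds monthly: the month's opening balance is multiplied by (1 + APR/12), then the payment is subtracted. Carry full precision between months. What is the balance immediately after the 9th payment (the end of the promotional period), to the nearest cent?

$603.60

Promo months 1–9 at r₀ = 5.7%/12 = 0.00475; months 10+ at r₁ = 19.4%/12 = 0.0161667.
After month 9: iterate B ← B·(1+r₀) − $40.00 for 9 months → $603.60.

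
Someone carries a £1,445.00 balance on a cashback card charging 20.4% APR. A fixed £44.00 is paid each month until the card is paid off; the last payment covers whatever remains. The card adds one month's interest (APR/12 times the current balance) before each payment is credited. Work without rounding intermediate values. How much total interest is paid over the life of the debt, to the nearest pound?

£688

Monthly rate r = 20.4%/12 = 1.7% = 0.017.
Payoff takes n = ⌈−ln(1 − rB₀/P)/ln(1+r)⌉ = ⌈48.473⌉ = 49 payments; the last is £20.90.
Total paid = 48·£44.00 + £20.90 = £2,132.90.
Total interest = total paid − principal = £2,132.90 − £1,445.00 = £687.90.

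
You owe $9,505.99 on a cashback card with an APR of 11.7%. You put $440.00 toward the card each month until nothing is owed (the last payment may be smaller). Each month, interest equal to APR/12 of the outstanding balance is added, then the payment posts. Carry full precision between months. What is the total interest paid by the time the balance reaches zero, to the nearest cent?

$1,221.00

Monthly rate r = 11.7%/12 = 0.975% = 0.00975.
Payoff takes n = ⌈−ln(1 − rB₀/P)/ln(1+r)⌉ = ⌈24.378⌉ = 25 payments; the last is $166.99.
Total paid = 24·$440.00 + $166.99 = $10,726.99.
Total interest = total paid − principal = $10,726.99 − $9,505.99 = $1,221.00.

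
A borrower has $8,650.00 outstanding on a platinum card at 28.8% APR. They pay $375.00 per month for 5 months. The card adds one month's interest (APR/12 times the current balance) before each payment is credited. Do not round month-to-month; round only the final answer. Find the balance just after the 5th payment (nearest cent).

Monthly rate r = 28.8%/12 = 2.4% = 0.024.
Each month: B ← B·(1+r) − $375.00.
Month 1: interest $207.60; balance after payment $8,482.60.
Month 2: interest $203.58; balance after payment $8,311.18.
Month 3: interest $199.47; balance after payment $8,135.65.
Month 4: interest $195.26; balance after payment $7,955.91.
Month 5: interest $190.94; balance after payment $7,771.85.

$7,771.85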